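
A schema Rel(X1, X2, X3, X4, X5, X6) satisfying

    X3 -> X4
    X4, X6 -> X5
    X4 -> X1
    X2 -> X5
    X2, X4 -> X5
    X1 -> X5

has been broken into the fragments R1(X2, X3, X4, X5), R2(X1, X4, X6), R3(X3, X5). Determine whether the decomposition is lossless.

Chase test. Columns are X1, X2, X3, X4, X5, X6; row i has aⱼ where attribute j ∈ Ri, else bᵢⱼ.
Initial tableau (one row per fragment):
  row 1: b11 a2 a3 a4 a5 b16
  row 2: a1 b22 b23 a4 b25 a6
  row 3: b31 b32 a3 b34 a5 b36
Rows 1 and 3 agree on X3; apply X3→X4 and equate their X4 entries.
Rows 1 and 2 agree on X4; apply X4→X1 and equate their X1 entries.
Rows 1 and 3 agree on X4; apply X4→X1 and equate their X1 entries.
Rows 1 and 2 agree on X1; apply X1→X5 and equate their X5 entries.
No row becomes fully distinguished — the join is lossy.

No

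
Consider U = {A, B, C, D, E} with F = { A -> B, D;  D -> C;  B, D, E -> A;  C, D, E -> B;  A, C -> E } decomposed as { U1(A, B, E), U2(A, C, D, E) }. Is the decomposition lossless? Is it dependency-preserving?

lossless and dependency-preserving

Lossless test: (A, E)⁺ = {A, B, C, D, E}, which contains all of one fragment — lossless.
Dependency preservation: A → B, D; B, D, E → A; C, D, E → B are not contained in any single fragment, but the restricted closure of each left-hand side across the fragments still reaches the right-hand side; the remaining FDs each lie inside some fragment. All dependencies are preserved.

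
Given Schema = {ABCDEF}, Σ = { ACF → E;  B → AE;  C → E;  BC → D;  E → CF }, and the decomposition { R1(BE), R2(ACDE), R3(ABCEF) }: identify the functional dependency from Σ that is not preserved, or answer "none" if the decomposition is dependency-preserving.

BC → D

Check BC → D: no single fragment contains all of {BCD}, and the restricted closure of {BC} across the fragments never reaches {D}.
ACF → E is preserved.
B → AE is preserved.
C → E is preserved.
E → CF is preserved.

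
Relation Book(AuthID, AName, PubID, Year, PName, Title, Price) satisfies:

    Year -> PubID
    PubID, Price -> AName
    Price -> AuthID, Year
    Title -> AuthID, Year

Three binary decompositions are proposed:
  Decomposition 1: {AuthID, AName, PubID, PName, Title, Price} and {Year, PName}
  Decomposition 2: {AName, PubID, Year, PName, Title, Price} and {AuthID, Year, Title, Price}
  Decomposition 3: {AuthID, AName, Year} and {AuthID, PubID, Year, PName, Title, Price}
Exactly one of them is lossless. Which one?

Decomposition 1: common = {PName}, closure = {PName} → lossy.
Decomposition 2: common = {Year, Title, Price}, closure = {AuthID, AName, PubID, Year, Title, Price} → lossless.
Decomposition 3: common = {AuthID, Year}, closure = {AuthID, PubID, Year} → lossy.

Decomposition 2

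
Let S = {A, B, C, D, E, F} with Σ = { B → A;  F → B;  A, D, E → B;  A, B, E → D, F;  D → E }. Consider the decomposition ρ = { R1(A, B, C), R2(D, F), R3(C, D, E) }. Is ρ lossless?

No

Chase test. Columns are A, B, C, D, E, F; row i has aⱼ where attribute j ∈ Ri, else bᵢⱼ.
Initial tableau (one row per fragment):
  row 1: a1 a2 a3 b14 b15 b16
  row 2: b21 b22 b23 a4 b25 a6
  row 3: b31 b32 a3 a4 a5 b36
Rows 2 and 3 agree on D; apply D→E and equate their E entries.
No row becomes fully distinguished — the join is lossy.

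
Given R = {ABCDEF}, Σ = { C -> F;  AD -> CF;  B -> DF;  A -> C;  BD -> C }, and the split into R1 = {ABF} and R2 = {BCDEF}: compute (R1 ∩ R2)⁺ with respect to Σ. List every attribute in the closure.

R1 ∩ R2 = {BF}.
B → DF applies, adding D
BD → C applies, adding C
Closure: {BCDF}.

BCDF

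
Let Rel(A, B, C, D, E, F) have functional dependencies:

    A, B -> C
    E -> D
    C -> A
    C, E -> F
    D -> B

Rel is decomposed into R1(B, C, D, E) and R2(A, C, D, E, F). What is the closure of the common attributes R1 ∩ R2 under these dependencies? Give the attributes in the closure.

R1 ∩ R2 = {C, D, E}.
C → A applies, adding A
C, E → F applies, adding F
D → B applies, adding B
Closure: {A, B, C, D, E, F}.

A, B, C, D, E, F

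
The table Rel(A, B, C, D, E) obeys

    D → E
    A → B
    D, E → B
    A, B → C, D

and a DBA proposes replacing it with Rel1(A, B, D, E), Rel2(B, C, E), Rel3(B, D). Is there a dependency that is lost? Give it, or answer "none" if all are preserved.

Check A, B → C, D: no single fragment contains all of {A, B, C, D}, and the restricted closure of {A, B} across the fragments never reaches {C, D}.
D → E is preserved.
A → B is preserved.
D, E → B is preserved.

A, B → C, D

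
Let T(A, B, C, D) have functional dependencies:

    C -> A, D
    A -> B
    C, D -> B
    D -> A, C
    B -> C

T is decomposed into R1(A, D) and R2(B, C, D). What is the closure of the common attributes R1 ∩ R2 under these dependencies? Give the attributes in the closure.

R1 ∩ R2 = {D}.
D → A, C applies, adding A, C
A → B applies, adding B
Closure: {A, B, C, D}.

A, B, C, D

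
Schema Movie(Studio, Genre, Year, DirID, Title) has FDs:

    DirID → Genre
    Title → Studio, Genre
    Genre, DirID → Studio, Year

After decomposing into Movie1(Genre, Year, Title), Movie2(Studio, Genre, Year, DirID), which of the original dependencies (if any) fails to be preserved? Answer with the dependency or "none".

Check Title → Studio, Genre: no single fragment contains all of {Studio, Genre, Title}, and the restricted closure of {Title} across the fragments never reaches {Studio, Genre}.
DirID → Genre is preserved.
Genre, DirID → Studio, Year is preserved.

Title → Studio, Genre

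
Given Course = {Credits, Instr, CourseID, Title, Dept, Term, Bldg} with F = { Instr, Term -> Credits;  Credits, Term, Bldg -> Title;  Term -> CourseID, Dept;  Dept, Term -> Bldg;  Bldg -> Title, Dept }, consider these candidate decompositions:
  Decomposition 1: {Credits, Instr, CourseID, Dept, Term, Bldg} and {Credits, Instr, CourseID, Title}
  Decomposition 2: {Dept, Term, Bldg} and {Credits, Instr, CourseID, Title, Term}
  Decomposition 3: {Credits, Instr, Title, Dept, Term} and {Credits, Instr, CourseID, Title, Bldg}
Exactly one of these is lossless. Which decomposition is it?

Decomposition 2

Decomposition 1: common = {Credits, Instr, CourseID}, closure = {Credits, Instr, CourseID} → lossy.
Decomposition 2: common = {Term}, closure = {CourseID, Title, Dept, Term, Bldg} → lossless.
Decomposition 3: common = {Credits, Instr, Title}, closure = {Credits, Instr, Title} → lossy.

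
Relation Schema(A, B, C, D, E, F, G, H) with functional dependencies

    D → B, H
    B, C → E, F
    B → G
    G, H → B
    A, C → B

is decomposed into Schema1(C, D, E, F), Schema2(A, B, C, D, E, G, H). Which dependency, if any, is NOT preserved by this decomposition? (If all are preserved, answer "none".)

B, C → E, F

Check B, C → E, F: no single fragment contains all of {B, C, E, F}, and the restricted closure of {B, C} across the fragments never reaches {E, F}.
D → B, H is preserved.
B → G is preserved.
G, H → B is preserved.
A, C → B is preserved.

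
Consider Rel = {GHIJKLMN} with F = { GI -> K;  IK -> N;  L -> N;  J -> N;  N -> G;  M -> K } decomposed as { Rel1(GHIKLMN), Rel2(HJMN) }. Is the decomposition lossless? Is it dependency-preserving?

lossy but dependency-preserving

Lossless test: (HMN)⁺ = {GHKMN}, which is a superkey of neither fragment — lossy.
Dependency preservation: every FD's attributes lie within a single fragment, so each can be enforced locally — preserved.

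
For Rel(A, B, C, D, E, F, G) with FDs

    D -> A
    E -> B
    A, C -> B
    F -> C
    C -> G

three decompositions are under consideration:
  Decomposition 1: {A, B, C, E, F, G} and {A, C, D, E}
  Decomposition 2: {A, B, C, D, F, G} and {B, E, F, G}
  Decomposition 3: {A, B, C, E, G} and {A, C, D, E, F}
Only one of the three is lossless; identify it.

Decomposition 3

Decomposition 1: common = {A, C, E}, closure = {A, B, C, E, G} → lossy.
Decomposition 2: common = {B, F, G}, closure = {B, C, F, G} → lossy.
Decomposition 3: common = {A, C, E}, closure = {A, B, C, E, G} → lossless.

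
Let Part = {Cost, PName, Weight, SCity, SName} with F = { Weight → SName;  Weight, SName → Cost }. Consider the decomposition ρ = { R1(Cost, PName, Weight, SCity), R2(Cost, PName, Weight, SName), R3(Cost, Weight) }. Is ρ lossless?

Chase test. Columns are Cost, PName, Weight, SCity, SName; row i has aⱼ where attribute j ∈ Ri, else bᵢⱼ.
Initial tableau (one row per fragment):
  row 1: a1 a2 a3 a4 b15
  row 2: a1 a2 a3 b24 a5
  row 3: a1 b32 a3 b34 b35
Rows 1 and 2 agree on Weight; apply Weight→SName and equate their SName entries.
Rows 1 and 3 agree on Weight; apply Weight→SName and equate their SName entries.
Row 1 is now all distinguished symbols — the join is lossless.

Yes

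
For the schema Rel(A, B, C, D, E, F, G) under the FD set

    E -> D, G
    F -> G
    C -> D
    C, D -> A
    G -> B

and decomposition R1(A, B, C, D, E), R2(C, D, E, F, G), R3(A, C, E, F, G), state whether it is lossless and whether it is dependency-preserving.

lossless but not dependency-preserving

Lossless test (chase): Rows 1 and 2 agree on E; apply E→D, G and equate their D, G entries. Rows 1 and 3 agree on E; apply E→D, G and equate their D, G entries. Rows 1 and 2 agree on C, D; apply C, D→A and equate their A entries. Rows 1 and 2 agree on G; apply G→B and equate their B entries. Rows 1 and 3 agree on G; apply G→B and equate their B entries. Row 2 is now all distinguished symbols — the join is lossless.
Dependency preservation: the restricted closure of {G} across the fragments never reaches {B}, so G → B cannot be enforced without a join — not preserved.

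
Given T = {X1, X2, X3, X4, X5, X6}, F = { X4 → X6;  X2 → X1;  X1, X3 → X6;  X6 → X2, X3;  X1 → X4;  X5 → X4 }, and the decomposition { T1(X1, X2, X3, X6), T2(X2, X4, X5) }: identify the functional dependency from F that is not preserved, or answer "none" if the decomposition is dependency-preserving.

none

X4 → X6: restricted closure across fragments reaches X6.
X2 → X1 lies within T1.
X1, X3 → X6 lies within T1.
X6 → X2, X3 lies within T1.
X1 → X4: restricted closure across fragments reaches X4.
X5 → X4 lies within T2.
Every dependency is enforceable on the fragments, so the decomposition is dependency-preserving.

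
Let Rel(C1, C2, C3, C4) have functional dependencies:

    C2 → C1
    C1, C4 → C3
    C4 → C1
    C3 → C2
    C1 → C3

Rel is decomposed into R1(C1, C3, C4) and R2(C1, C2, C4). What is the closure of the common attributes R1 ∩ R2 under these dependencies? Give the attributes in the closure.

R1 ∩ R2 = {C1, C4}.
C1, C4 → C3 applies, adding C3
C3 → C2 applies, adding C2
Closure: {C1, C2, C3, C4}.

C1, C2, C3, C4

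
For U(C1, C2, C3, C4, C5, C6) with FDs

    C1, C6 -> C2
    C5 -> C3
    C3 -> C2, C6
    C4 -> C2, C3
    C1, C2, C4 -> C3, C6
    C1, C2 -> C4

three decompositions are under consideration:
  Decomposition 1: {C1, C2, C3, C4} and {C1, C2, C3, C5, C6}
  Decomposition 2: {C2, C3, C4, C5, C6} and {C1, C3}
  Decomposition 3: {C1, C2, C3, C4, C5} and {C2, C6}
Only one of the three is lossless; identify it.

Decomposition 1: common = {C1, C2, C3}, closure = {C1, C2, C3, C4, C6} → lossless.
Decomposition 2: common = {C3}, closure = {C2, C3, C6} → lossy.
Decomposition 3: common = {C2}, closure = {C2} → lossy.

Decomposition 1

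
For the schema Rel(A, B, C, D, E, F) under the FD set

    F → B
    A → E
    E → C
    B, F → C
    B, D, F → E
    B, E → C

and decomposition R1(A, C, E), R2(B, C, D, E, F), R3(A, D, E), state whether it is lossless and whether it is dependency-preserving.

lossy but dependency-preserving

Lossless test (chase): Rows 1 and 3 agree on E; apply E→C and equate their C entries. No row becomes fully distinguished — the join is lossy.
Dependency preservation: every FD's attributes lie within a single fragment, so each can be enforced locally — preserved.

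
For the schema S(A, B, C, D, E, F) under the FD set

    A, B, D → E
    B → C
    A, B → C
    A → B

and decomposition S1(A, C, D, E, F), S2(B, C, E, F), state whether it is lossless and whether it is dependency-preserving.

Lossless test: (C, E, F)⁺ = {C, E, F}, which is a superkey of neither fragment — lossy.
Dependency preservation: the restricted closure of {A} across the fragments never reaches {B}, so A → B cannot be enforced without a join — not preserved.

lossy and not dependency-preserving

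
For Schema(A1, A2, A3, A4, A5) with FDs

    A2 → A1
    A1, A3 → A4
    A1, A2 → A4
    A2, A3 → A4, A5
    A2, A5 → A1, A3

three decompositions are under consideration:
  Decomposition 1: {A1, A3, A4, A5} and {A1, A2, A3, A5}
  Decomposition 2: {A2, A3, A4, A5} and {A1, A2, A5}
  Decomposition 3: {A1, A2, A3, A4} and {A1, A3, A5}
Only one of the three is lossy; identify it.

Decomposition 1: common = {A1, A3, A5}, closure = {A1, A3, A4, A5} → lossless.
Decomposition 2: common = {A2, A5}, closure = {A1, A2, A3, A4, A5} → lossless.
Decomposition 3: common = {A1, A3}, closure = {A1, A3, A4} → lossy.

Decomposition 3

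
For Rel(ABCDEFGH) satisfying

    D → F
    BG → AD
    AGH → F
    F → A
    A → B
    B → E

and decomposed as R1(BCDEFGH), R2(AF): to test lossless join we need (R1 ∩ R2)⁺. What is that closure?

R1 ∩ R2 = {F}.
F → A applies, adding A
A → B applies, adding B
B → E applies, adding E
Closure: {ABEF}.

ABEF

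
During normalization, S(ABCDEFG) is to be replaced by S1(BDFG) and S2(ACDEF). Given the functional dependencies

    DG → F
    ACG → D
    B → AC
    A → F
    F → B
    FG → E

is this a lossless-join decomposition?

No

Common attributes: S1 ∩ S2 = {DF}.
Closure of {DF}: F → B applies, adding B; B → AC applies, adding AC. So (DF)⁺ = {ABCDF}.
The closure contains neither all of S1 = {BDFG} nor all of S2 = {ACDEF}, so the common attributes are not a superkey of either fragment. The join is lossy.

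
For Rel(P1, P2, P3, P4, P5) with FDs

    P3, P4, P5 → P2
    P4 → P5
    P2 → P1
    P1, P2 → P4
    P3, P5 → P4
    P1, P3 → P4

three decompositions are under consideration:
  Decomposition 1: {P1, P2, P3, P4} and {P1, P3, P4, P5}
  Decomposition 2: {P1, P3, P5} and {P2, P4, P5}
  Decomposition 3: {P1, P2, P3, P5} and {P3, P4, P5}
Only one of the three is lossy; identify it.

Decomposition 1: common = {P1, P3, P4}, closure = {P1, P2, P3, P4, P5} → lossless.
Decomposition 2: common = {P5}, closure = {P5} → lossy.
Decomposition 3: common = {P3, P5}, closure = {P1, P2, P3, P4, P5} → lossless.

Decomposition 2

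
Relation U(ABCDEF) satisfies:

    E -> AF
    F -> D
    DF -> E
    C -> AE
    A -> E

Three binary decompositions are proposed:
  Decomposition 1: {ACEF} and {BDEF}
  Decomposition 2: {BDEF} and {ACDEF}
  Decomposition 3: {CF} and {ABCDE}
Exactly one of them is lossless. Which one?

Decomposition 1: common = {EF}, closure = {ADEF} → lossy.
Decomposition 2: common = {DEF}, closure = {ADEF} → lossy.
Decomposition 3: common = {C}, closure = {ACDEF} → lossless.

Decomposition 3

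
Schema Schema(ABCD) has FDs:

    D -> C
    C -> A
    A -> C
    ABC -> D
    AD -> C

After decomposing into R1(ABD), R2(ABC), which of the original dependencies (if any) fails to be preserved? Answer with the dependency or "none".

D → C: restricted closure across fragments reaches C.
C → A lies within R2.
A → C lies within R2.
ABC → D: restricted closure across fragments reaches D.
AD → C: restricted closure across fragments reaches C.
Every dependency is enforceable on the fragments, so the decomposition is dependency-preserving.

none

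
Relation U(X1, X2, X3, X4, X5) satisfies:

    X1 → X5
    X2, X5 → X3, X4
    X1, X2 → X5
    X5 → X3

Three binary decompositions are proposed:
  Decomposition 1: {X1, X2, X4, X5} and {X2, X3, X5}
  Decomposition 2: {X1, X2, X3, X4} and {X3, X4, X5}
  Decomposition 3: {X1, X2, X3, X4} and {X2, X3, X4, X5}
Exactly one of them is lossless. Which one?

Decomposition 1: common = {X2, X5}, closure = {X2, X3, X4, X5} → lossless.
Decomposition 2: common = {X3, X4}, closure = {X3, X4} → lossy.
Decomposition 3: common = {X2, X3, X4}, closure = {X2, X3, X4} → lossy.

Decomposition 1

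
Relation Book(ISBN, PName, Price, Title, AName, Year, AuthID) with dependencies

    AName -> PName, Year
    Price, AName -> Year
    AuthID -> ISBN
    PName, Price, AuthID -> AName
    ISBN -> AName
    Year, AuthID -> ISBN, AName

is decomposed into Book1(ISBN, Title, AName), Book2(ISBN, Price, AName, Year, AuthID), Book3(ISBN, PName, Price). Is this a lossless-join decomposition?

Chase test. Columns are ISBN, PName, Price, Title, AName, Year, AuthID; row i has aⱼ where attribute j ∈ Booki, else bᵢⱼ.
Initial tableau (one row per fragment):
  row 1: a1 b12 b13 a4 a5 b16 b17
  row 2: a1 b22 a3 b24 a5 a6 a7
  row 3: a1 a2 a3 b34 b35 b36 b37
Rows 1 and 2 agree on AName; apply AName→PName, Year and equate their PName, Year entries.
Rows 1 and 3 agree on ISBN; apply ISBN→AName and equate their AName entries.
Rows 1 and 3 agree on AName; apply AName→PName, Year and equate their PName, Year entries.
No row becomes fully distinguished — the join is lossy.

No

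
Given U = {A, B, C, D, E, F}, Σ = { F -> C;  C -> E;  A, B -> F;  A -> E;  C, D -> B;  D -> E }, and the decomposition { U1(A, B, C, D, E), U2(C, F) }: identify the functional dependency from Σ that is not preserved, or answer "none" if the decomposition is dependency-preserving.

A, B -> F

Check A, B → F: no single fragment contains all of {A, B, F}, and the restricted closure of {A, B} across the fragments never reaches {F}.
F → C is preserved.
C → E is preserved.
A → E is preserved.
C, D → B is preserved.
D → E is preserved.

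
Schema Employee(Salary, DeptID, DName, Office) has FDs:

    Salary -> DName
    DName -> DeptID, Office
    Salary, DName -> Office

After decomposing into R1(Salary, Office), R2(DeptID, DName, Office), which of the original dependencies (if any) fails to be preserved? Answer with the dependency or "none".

Check Salary → DName: no single fragment contains all of {Salary, DName}, and the restricted closure of {Salary} across the fragments never reaches {DName}.
DName → DeptID, Office is preserved.
Salary, DName → Office is preserved.

Salary -> DName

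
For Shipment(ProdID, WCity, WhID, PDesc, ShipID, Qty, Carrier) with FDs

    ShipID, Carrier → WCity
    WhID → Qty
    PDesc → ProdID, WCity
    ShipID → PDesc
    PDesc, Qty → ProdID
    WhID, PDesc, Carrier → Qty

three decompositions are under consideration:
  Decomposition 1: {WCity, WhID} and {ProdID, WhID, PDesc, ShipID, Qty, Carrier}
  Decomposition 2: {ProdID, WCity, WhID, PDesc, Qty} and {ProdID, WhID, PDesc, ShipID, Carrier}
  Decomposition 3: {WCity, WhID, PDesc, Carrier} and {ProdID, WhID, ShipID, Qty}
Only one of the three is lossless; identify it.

Decomposition 2

Decomposition 1: common = {WhID}, closure = {WhID, Qty} → lossy.
Decomposition 2: common = {ProdID, WhID, PDesc}, closure = {ProdID, WCity, WhID, PDesc, Qty} → lossless.
Decomposition 3: common = {WhID}, closure = {WhID, Qty} → lossy.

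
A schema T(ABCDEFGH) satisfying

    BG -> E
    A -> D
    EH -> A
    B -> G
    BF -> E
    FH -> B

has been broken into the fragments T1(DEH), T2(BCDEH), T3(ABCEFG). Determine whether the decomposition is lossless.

Chase test. Columns are ABCDEFGH; row i has aⱼ where attribute j ∈ Ti, else bᵢⱼ.
Initial tableau (one row per fragment):
  row 1: b11 b12 b13 a4 a5 b16 b17 a8
  row 2: b21 a2 a3 a4 a5 b26 b27 a8
  row 3: a1 a2 a3 b34 a5 a6 a7 b38
Rows 1 and 2 agree on EH; apply EH→A and equate their A entries.
Rows 2 and 3 agree on B; apply B→G and equate their G entries.
No row becomes fully distinguished — the join is lossy.

No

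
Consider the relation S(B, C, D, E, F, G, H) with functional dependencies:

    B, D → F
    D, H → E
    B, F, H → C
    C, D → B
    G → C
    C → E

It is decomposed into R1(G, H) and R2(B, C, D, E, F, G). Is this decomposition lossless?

No

Common attributes: R1 ∩ R2 = {G}.
Closure of {G}: G → C applies, adding C; C → E applies, adding E. So (G)⁺ = {C, E, G}.
The closure contains neither all of R1 = {G, H} nor all of R2 = {B, C, D, E, F, G}, so the common attributes are not a superkey of either fragment. The join is lossy.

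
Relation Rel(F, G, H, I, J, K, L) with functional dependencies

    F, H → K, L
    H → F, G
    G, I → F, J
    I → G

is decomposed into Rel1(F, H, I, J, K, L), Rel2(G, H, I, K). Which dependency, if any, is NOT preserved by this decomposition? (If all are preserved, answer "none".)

none

F, H → K, L lies within Rel1.
H → F, G: restricted closure across fragments reaches F, G.
G, I → F, J: restricted closure across fragments reaches F, J.
I → G lies within Rel2.
Every dependency is enforceable on the fragments, so the decomposition is dependency-preserving.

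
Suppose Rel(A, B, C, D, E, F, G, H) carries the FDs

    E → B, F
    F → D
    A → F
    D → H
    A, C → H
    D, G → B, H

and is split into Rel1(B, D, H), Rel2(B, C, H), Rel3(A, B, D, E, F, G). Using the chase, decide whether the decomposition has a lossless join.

No

Chase test. Columns are A, B, C, D, E, F, G, H; row i has aⱼ where attribute j ∈ Reli, else bᵢⱼ.
Initial tableau (one row per fragment):
  row 1: b11 a2 b13 a4 b15 b16 b17 a8
  row 2: b21 a2 a3 b24 b25 b26 b27 a8
  row 3: a1 a2 b33 a4 a5 a6 a7 b38
Rows 1 and 3 agree on D; apply D→H and equate their H entries.
No row becomes fully distinguished — the join is lossy.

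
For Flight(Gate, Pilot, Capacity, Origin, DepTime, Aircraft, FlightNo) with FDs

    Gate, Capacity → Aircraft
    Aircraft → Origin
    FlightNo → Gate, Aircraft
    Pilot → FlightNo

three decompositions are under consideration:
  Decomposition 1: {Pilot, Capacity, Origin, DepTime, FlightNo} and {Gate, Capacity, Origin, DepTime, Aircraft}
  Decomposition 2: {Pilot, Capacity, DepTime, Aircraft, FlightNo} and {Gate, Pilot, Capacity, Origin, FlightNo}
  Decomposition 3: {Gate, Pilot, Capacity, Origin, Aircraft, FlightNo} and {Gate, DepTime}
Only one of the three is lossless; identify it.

Decomposition 1: common = {Capacity, Origin, DepTime}, closure = {Capacity, Origin, DepTime} → lossy.
Decomposition 2: common = {Pilot, Capacity, FlightNo}, closure = {Gate, Pilot, Capacity, Origin, Aircraft, FlightNo} → lossless.
Decomposition 3: common = {Gate}, closure = {Gate} → lossy.

Decomposition 2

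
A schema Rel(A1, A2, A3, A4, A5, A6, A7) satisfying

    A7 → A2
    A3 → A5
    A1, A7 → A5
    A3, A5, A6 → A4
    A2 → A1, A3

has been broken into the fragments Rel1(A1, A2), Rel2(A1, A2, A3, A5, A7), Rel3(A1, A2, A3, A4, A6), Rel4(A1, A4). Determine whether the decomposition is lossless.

No

Chase test. Columns are A1, A2, A3, A4, A5, A6, A7; row i has aⱼ where attribute j ∈ Reli, else bᵢⱼ.
Initial tableau (one row per fragment):
  row 1: a1 a2 b13 b14 b15 b16 b17
  row 2: a1 a2 a3 b24 a5 b26 a7
  row 3: a1 a2 a3 a4 b35 a6 b37
  row 4: a1 b42 b43 a4 b45 b46 b47
Rows 2 and 3 agree on A3; apply A3→A5 and equate their A5 entries.
Rows 1 and 2 agree on A2; apply A2→A1, A3 and equate their A1, A3 entries.
Rows 1 and 2 agree on A3; apply A3→A5 and equate their A5 entries.
No row becomes fully distinguished — the join is lossy.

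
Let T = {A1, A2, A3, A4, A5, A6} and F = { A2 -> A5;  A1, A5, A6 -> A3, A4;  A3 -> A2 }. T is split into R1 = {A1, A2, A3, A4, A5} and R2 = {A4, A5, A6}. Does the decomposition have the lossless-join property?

No

Common attributes: R1 ∩ R2 = {A4, A5}.
No dependency enlarges {A4, A5}, so (A4, A5)⁺ = {A4, A5}.
The closure contains neither all of R1 = {A1, A2, A3, A4, A5} nor all of R2 = {A4, A5, A6}, so the common attributes are not a superkey of either fragment. The join is lossy.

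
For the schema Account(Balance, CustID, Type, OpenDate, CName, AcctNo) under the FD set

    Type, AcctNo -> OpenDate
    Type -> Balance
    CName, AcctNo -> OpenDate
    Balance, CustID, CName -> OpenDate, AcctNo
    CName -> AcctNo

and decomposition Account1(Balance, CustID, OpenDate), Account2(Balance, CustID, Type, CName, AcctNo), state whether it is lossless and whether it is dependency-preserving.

lossy and not dependency-preserving

Lossless test: (Balance, CustID)⁺ = {Balance, CustID}, which is a superkey of neither fragment — lossy.
Dependency preservation: the restricted closure of {Type, AcctNo} across the fragments never reaches {OpenDate}, so Type, AcctNo → OpenDate cannot be enforced without a join — not preserved.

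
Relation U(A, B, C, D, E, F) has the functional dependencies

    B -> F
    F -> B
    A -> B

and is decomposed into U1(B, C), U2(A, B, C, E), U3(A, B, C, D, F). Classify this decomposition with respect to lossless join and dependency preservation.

lossy but dependency-preserving

Lossless test (chase): Rows 1 and 2 agree on B; apply B→F and equate their F entries. Rows 1 and 3 agree on B; apply B→F and equate their F entries. No row becomes fully distinguished — the join is lossy.
Dependency preservation: every FD's attributes lie within a single fragment, so each can be enforced locally — preserved.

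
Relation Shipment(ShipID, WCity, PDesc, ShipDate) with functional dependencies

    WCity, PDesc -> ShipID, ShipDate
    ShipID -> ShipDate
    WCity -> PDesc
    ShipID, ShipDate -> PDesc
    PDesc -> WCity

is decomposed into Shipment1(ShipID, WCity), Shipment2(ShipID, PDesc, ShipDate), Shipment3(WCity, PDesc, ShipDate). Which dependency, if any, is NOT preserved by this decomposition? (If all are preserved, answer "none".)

WCity, PDesc → ShipID, ShipDate: restricted closure across fragments reaches ShipID, ShipDate.
ShipID → ShipDate lies within Shipment2.
WCity → PDesc lies within Shipment3.
ShipID, ShipDate → PDesc lies within Shipment2.
PDesc → WCity lies within Shipment3.
Every dependency is enforceable on the fragments, so the decomposition is dependency-preserving.

none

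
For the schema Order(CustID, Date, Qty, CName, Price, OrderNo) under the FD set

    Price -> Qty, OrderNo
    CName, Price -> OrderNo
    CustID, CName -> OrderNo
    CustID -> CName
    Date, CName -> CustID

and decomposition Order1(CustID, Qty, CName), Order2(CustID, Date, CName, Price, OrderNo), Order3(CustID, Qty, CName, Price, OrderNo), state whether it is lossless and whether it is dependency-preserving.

Lossless test (chase): Rows 2 and 3 agree on Price; apply Price→Qty, OrderNo and equate their Qty, OrderNo entries. Rows 1 and 2 agree on CustID, CName; apply CustID, CName→OrderNo and equate their OrderNo entries. Row 2 is now all distinguished symbols — the join is lossless.
Dependency preservation: every FD's attributes lie within a single fragment, so each can be enforced locally — preserved.

lossless and dependency-preserving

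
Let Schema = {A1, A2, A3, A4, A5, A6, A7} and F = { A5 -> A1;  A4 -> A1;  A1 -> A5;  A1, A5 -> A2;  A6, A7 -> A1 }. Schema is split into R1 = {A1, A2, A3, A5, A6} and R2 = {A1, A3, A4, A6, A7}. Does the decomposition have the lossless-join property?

Yes

Common attributes: R1 ∩ R2 = {A1, A3, A6}.
Closure of {A1, A3, A6}: A1 → A5 applies, adding A5; A1, A5 → A2 applies, adding A2. So (A1, A3, A6)⁺ = {A1, A2, A3, A5, A6}.
This closure contains every attribute of R1, so R1 ∩ R2 → R1. The join is lossless.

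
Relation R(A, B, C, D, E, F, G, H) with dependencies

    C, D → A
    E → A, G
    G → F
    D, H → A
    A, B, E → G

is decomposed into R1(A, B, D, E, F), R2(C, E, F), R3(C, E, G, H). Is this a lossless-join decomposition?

No

Chase test. Columns are A, B, C, D, E, F, G, H; row i has aⱼ where attribute j ∈ Ri, else bᵢⱼ.
Initial tableau (one row per fragment):
  row 1: a1 a2 b13 a4 a5 a6 b17 b18
  row 2: b21 b22 a3 b24 a5 a6 b27 b28
  row 3: b31 b32 a3 b34 a5 b36 a7 a8
Rows 1 and 2 agree on E; apply E→A, G and equate their A, G entries.
Rows 1 and 3 agree on E; apply E→A, G and equate their A, G entries.
Rows 1 and 3 agree on G; apply G→F and equate their F entries.
No row becomes fully distinguished — the join is lossy.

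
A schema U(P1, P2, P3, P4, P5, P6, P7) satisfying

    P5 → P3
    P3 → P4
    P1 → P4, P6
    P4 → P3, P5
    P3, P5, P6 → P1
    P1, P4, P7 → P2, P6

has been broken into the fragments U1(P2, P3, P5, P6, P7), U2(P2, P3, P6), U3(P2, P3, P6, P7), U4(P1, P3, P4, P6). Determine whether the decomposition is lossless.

Yes

Chase test. Columns are P1, P2, P3, P4, P5, P6, P7; row i has aⱼ where attribute j ∈ Ui, else bᵢⱼ.
Initial tableau (one row per fragment):
  row 1: b11 a2 a3 b14 a5 a6 a7
  row 2: b21 a2 a3 b24 b25 a6 b27
  row 3: b31 a2 a3 b34 b35 a6 a7
  row 4: a1 b42 a3 a4 b45 a6 b47
Rows 1 and 2 agree on P3; apply P3→P4 and equate their P4 entries.
Rows 1 and 3 agree on P3; apply P3→P4 and equate their P4 entries.
Rows 1 and 4 agree on P3; apply P3→P4 and equate their P4 entries.
Rows 1 and 2 agree on P4; apply P4→P3, P5 and equate their P3, P5 entries.
Rows 1 and 3 agree on P4; apply P4→P3, P5 and equate their P3, P5 entries.
Rows 1 and 4 agree on P4; apply P4→P3, P5 and equate their P3, P5 entries.
Rows 1 and 2 agree on P3, P5, P6; apply P3, P5, P6→P1 and equate their P1 entries.
Rows 1 and 3 agree on P3, P5, P6; apply P3, P5, P6→P1 and equate their P1 entries.
Rows 1 and 4 agree on P3, P5, P6; apply P3, P5, P6→P1 and equate their P1 entries.
Row 1 is now all distinguished symbols — the join is lossless.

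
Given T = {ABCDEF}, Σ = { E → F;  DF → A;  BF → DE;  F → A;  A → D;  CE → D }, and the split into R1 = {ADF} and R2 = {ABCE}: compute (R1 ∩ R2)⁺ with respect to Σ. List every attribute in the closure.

R1 ∩ R2 = {A}.
A → D applies, adding D
Closure: {AD}.

AD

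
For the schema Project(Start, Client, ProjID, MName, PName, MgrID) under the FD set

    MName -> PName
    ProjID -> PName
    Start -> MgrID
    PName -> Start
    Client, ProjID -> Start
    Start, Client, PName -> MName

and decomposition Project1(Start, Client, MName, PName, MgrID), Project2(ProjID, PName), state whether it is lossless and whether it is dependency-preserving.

Lossless test: (PName)⁺ = {Start, PName, MgrID}, which is a superkey of neither fragment — lossy.
Dependency preservation: Client, ProjID → Start is not contained in any single fragment, but the restricted closure of its left-hand side across the fragments still reaches the right-hand side; the remaining FDs each lie inside some fragment. All dependencies are preserved.

lossy but dependency-preserving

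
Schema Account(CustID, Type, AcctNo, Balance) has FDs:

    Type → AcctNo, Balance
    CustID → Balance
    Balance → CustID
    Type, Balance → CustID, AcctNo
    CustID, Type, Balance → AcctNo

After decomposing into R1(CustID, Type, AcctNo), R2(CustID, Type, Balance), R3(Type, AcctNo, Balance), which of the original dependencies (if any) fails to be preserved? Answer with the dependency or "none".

Type → AcctNo, Balance lies within R3.
CustID → Balance lies within R2.
Balance → CustID lies within R2.
Type, Balance → CustID, AcctNo: restricted closure across fragments reaches CustID, AcctNo.
CustID, Type, Balance → AcctNo: restricted closure across fragments reaches AcctNo.
Every dependency is enforceable on the fragments, so the decomposition is dependency-preserving.

none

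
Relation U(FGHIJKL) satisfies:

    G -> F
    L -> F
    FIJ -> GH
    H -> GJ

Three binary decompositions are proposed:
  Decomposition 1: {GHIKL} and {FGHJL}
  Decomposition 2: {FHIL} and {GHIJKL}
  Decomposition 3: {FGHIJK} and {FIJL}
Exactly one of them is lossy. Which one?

Decomposition 1: common = {GHL}, closure = {FGHJL} → lossless.
Decomposition 2: common = {HIL}, closure = {FGHIJL} → lossless.
Decomposition 3: common = {FIJ}, closure = {FGHIJ} → lossy.

Decomposition 3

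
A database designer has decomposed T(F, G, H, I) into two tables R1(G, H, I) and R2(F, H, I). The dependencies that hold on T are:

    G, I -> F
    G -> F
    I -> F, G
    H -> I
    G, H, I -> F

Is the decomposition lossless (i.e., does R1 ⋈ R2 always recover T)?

Common attributes: R1 ∩ R2 = {H, I}.
Closure of {H, I}: I → F, G applies, adding F, G. So (H, I)⁺ = {F, G, H, I}.
This closure contains every attribute of R1, so R1 ∩ R2 → R1. The join is lossless.

Yes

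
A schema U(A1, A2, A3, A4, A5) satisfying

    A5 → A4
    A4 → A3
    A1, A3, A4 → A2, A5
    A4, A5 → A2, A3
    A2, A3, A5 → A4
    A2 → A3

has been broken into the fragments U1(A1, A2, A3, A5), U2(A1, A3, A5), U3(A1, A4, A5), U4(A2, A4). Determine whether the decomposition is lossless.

Chase test. Columns are A1, A2, A3, A4, A5; row i has aⱼ where attribute j ∈ Ui, else bᵢⱼ.
Initial tableau (one row per fragment):
  row 1: a1 a2 a3 b14 a5
  row 2: a1 b22 a3 b24 a5
  row 3: a1 b32 b33 a4 a5
  row 4: b41 a2 b43 a4 b45
Rows 1 and 2 agree on A5; apply A5→A4 and equate their A4 entries.
Rows 1 and 3 agree on A5; apply A5→A4 and equate their A4 entries.
Rows 1 and 3 agree on A4; apply A4→A3 and equate their A3 entries.
Rows 1 and 4 agree on A4; apply A4→A3 and equate their A3 entries.
Rows 1 and 2 agree on A1, A3, A4; apply A1, A3, A4→A2, A5 and equate their A2, A5 entries.
Rows 1 and 3 agree on A1, A3, A4; apply A1, A3, A4→A2, A5 and equate their A2, A5 entries.
Row 1 is now all distinguished symbols — the join is lossless.

Yes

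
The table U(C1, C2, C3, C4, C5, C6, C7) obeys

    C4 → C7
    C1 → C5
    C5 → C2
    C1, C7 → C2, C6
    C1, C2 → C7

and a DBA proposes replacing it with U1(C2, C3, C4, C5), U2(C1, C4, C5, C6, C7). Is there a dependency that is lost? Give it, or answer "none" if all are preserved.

none

C4 → C7 lies within U2.
C1 → C5 lies within U2.
C5 → C2 lies within U1.
C1, C7 → C2, C6: restricted closure across fragments reaches C2, C6.
C1, C2 → C7: restricted closure across fragments reaches C7.
Every dependency is enforceable on the fragments, so the decomposition is dependency-preserving.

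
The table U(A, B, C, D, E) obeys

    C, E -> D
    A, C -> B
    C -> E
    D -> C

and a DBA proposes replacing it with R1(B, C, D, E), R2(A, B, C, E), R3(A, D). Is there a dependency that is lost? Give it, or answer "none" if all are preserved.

C, E → D lies within R1.
A, C → B lies within R2.
C → E lies within R1.
D → C lies within R1.
Every dependency is enforceable on the fragments, so the decomposition is dependency-preserving.

none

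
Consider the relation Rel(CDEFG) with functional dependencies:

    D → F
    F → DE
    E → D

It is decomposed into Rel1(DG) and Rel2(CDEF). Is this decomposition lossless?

No

Common attributes: Rel1 ∩ Rel2 = {D}.
Closure of {D}: D → F applies, adding F; F → DE applies, adding E. So (D)⁺ = {DEF}.
The closure contains neither all of Rel1 = {DG} nor all of Rel2 = {CDEF}, so the common attributes are not a superkey of either fragment. The join is lossy.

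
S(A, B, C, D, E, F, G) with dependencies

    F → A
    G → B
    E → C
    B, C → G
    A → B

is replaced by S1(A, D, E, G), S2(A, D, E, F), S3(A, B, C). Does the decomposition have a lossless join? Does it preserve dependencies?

Lossless test (chase): Rows 1 and 2 agree on E; apply E→C and equate their C entries. Rows 1 and 2 agree on A; apply A→B and equate their B entries. Rows 1 and 3 agree on A; apply A→B and equate their B entries. Rows 1 and 2 agree on B, C; apply B, C→G and equate their G entries. No row becomes fully distinguished — the join is lossy.
Dependency preservation: the restricted closure of {G} across the fragments never reaches {B}, so G → B cannot be enforced without a join — not preserved.

lossy and not dependency-preserving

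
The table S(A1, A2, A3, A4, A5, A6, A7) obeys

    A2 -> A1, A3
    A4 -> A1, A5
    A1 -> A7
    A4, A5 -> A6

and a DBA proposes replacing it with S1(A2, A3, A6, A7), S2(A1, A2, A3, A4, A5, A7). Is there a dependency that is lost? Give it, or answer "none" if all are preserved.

Check A4, A5 → A6: no single fragment contains all of {A4, A5, A6}, and the restricted closure of {A4, A5} across the fragments never reaches {A6}.
A2 → A1, A3 is preserved.
A4 → A1, A5 is preserved.
A1 → A7 is preserved.

A4, A5 -> A6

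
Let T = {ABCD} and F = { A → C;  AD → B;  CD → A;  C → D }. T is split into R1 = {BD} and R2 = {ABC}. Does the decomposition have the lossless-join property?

No

Common attributes: R1 ∩ R2 = {B}.
No dependency enlarges {B}, so (B)⁺ = {B}.
The closure contains neither all of R1 = {BD} nor all of R2 = {ABC}, so the common attributes are not a superkey of either fragment. The join is lossy.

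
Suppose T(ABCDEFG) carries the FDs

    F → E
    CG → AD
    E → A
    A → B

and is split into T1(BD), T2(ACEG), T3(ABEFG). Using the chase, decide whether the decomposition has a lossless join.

Chase test. Columns are ABCDEFG; row i has aⱼ where attribute j ∈ Ti, else bᵢⱼ.
Initial tableau (one row per fragment):
  row 1: b11 a2 b13 a4 b15 b16 b17
  row 2: a1 b22 a3 b24 a5 b26 a7
  row 3: a1 a2 b33 b34 a5 a6 a7
Rows 2 and 3 agree on A; apply A→B and equate their B entries.
No row becomes fully distinguished — the join is lossy.

No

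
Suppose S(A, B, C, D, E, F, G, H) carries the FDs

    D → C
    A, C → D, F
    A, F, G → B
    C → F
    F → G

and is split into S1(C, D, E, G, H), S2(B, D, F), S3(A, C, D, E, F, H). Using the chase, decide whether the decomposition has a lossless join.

No

Chase test. Columns are A, B, C, D, E, F, G, H; row i has aⱼ where attribute j ∈ Si, else bᵢⱼ.
Initial tableau (one row per fragment):
  row 1: b11 b12 a3 a4 a5 b16 a7 a8
  row 2: b21 a2 b23 a4 b25 a6 b27 b28
  row 3: a1 b32 a3 a4 a5 a6 b37 a8
Rows 1 and 2 agree on D; apply D→C and equate their C entries.
Rows 1 and 2 agree on C; apply C→F and equate their F entries.
Rows 1 and 2 agree on F; apply F→G and equate their G entries.
Rows 1 and 3 agree on F; apply F→G and equate their G entries.
No row becomes fully distinguished — the join is lossy.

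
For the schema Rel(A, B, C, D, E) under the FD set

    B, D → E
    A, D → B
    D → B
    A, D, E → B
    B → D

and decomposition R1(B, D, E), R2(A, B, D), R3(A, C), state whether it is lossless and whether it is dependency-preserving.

Lossless test (chase): Rows 1 and 2 agree on B, D; apply B, D→E and equate their E entries. No row becomes fully distinguished — the join is lossy.
Dependency preservation: A, D, E → B is not contained in any single fragment, but the restricted closure of its left-hand side across the fragments still reaches the right-hand side; the remaining FDs each lie inside some fragment. All dependencies are preserved.

lossy but dependency-preserving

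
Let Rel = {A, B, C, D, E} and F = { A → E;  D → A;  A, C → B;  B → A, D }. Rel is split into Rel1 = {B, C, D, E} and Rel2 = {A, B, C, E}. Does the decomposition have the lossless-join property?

Yes

Common attributes: Rel1 ∩ Rel2 = {B, C, E}.
Closure of {B, C, E}: B → A, D applies, adding A, D. So (B, C, E)⁺ = {A, B, C, D, E}.
This closure contains every attribute of Rel1, so Rel1 ∩ Rel2 → Rel1. The join is lossless.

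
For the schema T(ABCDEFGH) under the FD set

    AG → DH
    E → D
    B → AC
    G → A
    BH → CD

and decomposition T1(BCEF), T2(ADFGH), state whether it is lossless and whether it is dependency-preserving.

lossy and not dependency-preserving

Lossless test: (F)⁺ = {F}, which is a superkey of neither fragment — lossy.
Dependency preservation: the restricted closure of {E} across the fragments never reaches {D}, so E → D cannot be enforced without a join — not preserved.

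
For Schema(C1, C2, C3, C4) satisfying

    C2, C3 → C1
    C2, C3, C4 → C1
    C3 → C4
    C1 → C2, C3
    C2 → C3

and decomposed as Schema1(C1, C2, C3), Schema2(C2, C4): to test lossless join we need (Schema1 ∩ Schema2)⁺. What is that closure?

C1, C2, C3, C4

Schema1 ∩ Schema2 = {C2}.
C2 → C3 applies, adding C3
C2, C3 → C1 applies, adding C1
C3 → C4 applies, adding C4
Closure: {C1, C2, C3, C4}.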